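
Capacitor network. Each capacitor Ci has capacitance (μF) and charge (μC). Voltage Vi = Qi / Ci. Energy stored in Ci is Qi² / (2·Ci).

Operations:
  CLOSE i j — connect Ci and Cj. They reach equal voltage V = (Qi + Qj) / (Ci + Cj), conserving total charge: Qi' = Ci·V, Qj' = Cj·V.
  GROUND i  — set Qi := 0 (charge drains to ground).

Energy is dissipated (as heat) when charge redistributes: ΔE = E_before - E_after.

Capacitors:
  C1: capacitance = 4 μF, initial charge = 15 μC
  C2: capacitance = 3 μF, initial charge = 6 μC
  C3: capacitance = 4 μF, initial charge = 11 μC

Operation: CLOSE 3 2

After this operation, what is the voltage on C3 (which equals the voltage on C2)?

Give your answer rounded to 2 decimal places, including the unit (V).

Initial: C1(4μF, Q=15μC, V=3.75V), C2(3μF, Q=6μC, V=2.00V), C3(4μF, Q=11μC, V=2.75V)
Op 1: CLOSE 3-2: Q_total=17.00, C_total=7.00, V=2.43; Q3=9.71, Q2=7.29; dissipated=0.482

Answer: 2.43 V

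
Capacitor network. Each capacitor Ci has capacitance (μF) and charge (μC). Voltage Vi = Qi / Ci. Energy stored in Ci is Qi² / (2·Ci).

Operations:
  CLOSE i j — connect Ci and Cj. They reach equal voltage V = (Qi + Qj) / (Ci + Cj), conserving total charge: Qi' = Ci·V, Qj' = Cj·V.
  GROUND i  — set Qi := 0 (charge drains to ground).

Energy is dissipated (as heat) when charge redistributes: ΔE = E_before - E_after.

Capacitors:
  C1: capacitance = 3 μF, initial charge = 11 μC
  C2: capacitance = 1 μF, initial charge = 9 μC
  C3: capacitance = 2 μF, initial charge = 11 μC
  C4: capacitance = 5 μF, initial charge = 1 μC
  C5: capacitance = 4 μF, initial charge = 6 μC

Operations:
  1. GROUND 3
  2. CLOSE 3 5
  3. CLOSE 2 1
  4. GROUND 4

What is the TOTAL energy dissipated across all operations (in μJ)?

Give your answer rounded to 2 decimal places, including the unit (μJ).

Answer: 42.52 μJ

Derivation:
Initial: C1(3μF, Q=11μC, V=3.67V), C2(1μF, Q=9μC, V=9.00V), C3(2μF, Q=11μC, V=5.50V), C4(5μF, Q=1μC, V=0.20V), C5(4μF, Q=6μC, V=1.50V)
Op 1: GROUND 3: Q3=0; energy lost=30.250
Op 2: CLOSE 3-5: Q_total=6.00, C_total=6.00, V=1.00; Q3=2.00, Q5=4.00; dissipated=1.500
Op 3: CLOSE 2-1: Q_total=20.00, C_total=4.00, V=5.00; Q2=5.00, Q1=15.00; dissipated=10.667
Op 4: GROUND 4: Q4=0; energy lost=0.100
Total dissipated: 42.517 μJ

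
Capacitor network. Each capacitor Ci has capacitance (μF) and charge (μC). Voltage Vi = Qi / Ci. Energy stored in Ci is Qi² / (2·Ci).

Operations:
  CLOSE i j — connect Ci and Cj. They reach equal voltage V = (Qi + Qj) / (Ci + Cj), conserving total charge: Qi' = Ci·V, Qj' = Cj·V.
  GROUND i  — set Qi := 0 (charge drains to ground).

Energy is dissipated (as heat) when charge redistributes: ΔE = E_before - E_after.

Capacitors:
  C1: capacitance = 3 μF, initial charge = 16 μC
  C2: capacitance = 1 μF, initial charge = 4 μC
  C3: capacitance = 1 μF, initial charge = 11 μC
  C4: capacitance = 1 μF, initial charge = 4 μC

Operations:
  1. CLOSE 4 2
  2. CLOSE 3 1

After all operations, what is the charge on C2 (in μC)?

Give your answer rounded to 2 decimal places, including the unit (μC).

Answer: 4.00 μC

Derivation:
Initial: C1(3μF, Q=16μC, V=5.33V), C2(1μF, Q=4μC, V=4.00V), C3(1μF, Q=11μC, V=11.00V), C4(1μF, Q=4μC, V=4.00V)
Op 1: CLOSE 4-2: Q_total=8.00, C_total=2.00, V=4.00; Q4=4.00, Q2=4.00; dissipated=0.000
Op 2: CLOSE 3-1: Q_total=27.00, C_total=4.00, V=6.75; Q3=6.75, Q1=20.25; dissipated=12.042
Final charges: Q1=20.25, Q2=4.00, Q3=6.75, Q4=4.00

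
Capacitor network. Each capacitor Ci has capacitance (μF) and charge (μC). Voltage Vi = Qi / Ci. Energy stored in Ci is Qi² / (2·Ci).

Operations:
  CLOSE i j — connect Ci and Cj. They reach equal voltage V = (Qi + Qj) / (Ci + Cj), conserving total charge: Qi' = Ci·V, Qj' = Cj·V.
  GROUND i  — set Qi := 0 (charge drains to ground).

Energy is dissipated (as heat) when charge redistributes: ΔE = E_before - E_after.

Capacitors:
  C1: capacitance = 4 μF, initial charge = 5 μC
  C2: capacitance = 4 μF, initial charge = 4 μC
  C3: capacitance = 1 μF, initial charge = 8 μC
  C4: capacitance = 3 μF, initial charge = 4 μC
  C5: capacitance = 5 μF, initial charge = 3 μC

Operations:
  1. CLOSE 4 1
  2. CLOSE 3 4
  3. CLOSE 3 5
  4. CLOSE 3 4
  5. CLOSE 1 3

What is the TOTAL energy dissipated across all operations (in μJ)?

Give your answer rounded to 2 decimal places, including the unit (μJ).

Initial: C1(4μF, Q=5μC, V=1.25V), C2(4μF, Q=4μC, V=1.00V), C3(1μF, Q=8μC, V=8.00V), C4(3μF, Q=4μC, V=1.33V), C5(5μF, Q=3μC, V=0.60V)
Op 1: CLOSE 4-1: Q_total=9.00, C_total=7.00, V=1.29; Q4=3.86, Q1=5.14; dissipated=0.006
Op 2: CLOSE 3-4: Q_total=11.86, C_total=4.00, V=2.96; Q3=2.96, Q4=8.89; dissipated=16.906
Op 3: CLOSE 3-5: Q_total=5.96, C_total=6.00, V=0.99; Q3=0.99, Q5=4.97; dissipated=2.329
Op 4: CLOSE 3-4: Q_total=9.89, C_total=4.00, V=2.47; Q3=2.47, Q4=7.42; dissipated=1.456
Op 5: CLOSE 1-3: Q_total=7.61, C_total=5.00, V=1.52; Q1=6.09, Q3=1.52; dissipated=0.563
Total dissipated: 21.259 μJ

Answer: 21.26 μJ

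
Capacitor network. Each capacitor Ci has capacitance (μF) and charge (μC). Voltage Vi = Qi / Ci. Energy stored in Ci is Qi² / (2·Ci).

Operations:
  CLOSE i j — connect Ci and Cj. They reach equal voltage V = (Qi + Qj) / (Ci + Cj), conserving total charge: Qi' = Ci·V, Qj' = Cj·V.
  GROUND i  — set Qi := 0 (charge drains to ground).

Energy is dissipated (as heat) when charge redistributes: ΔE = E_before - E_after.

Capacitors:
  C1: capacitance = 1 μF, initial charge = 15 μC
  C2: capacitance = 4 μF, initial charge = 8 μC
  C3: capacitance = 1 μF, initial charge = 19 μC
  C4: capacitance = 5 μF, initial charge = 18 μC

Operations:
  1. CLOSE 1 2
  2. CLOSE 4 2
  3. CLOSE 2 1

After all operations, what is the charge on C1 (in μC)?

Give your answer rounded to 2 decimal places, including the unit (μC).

Initial: C1(1μF, Q=15μC, V=15.00V), C2(4μF, Q=8μC, V=2.00V), C3(1μF, Q=19μC, V=19.00V), C4(5μF, Q=18μC, V=3.60V)
Op 1: CLOSE 1-2: Q_total=23.00, C_total=5.00, V=4.60; Q1=4.60, Q2=18.40; dissipated=67.600
Op 2: CLOSE 4-2: Q_total=36.40, C_total=9.00, V=4.04; Q4=20.22, Q2=16.18; dissipated=1.111
Op 3: CLOSE 2-1: Q_total=20.78, C_total=5.00, V=4.16; Q2=16.62, Q1=4.16; dissipated=0.123
Final charges: Q1=4.16, Q2=16.62, Q3=19.00, Q4=20.22

Answer: 4.16 μC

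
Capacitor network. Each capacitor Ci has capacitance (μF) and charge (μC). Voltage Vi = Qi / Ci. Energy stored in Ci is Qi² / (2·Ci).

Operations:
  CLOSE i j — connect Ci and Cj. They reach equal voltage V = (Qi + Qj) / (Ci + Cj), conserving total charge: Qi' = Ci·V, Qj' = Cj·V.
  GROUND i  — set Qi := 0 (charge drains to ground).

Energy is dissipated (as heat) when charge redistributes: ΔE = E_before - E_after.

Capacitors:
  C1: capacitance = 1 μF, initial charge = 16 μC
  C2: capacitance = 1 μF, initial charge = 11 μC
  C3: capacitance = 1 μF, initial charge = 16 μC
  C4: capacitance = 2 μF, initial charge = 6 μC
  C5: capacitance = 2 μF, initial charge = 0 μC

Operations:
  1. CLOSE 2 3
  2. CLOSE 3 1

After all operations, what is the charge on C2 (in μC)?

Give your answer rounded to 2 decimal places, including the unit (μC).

Initial: C1(1μF, Q=16μC, V=16.00V), C2(1μF, Q=11μC, V=11.00V), C3(1μF, Q=16μC, V=16.00V), C4(2μF, Q=6μC, V=3.00V), C5(2μF, Q=0μC, V=0.00V)
Op 1: CLOSE 2-3: Q_total=27.00, C_total=2.00, V=13.50; Q2=13.50, Q3=13.50; dissipated=6.250
Op 2: CLOSE 3-1: Q_total=29.50, C_total=2.00, V=14.75; Q3=14.75, Q1=14.75; dissipated=1.562
Final charges: Q1=14.75, Q2=13.50, Q3=14.75, Q4=6.00, Q5=0.00

Answer: 13.50 μC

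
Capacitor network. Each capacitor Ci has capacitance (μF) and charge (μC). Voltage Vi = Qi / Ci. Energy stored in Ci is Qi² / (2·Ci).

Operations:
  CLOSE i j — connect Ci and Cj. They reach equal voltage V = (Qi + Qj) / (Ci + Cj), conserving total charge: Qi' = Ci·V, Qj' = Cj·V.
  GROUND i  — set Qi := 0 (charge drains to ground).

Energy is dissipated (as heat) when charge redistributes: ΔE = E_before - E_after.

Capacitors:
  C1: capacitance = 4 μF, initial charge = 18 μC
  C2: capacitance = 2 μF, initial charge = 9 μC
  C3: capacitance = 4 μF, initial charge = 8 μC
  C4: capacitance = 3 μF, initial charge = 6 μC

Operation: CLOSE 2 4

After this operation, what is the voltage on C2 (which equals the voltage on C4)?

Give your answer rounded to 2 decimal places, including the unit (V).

Answer: 3.00 V

Derivation:
Initial: C1(4μF, Q=18μC, V=4.50V), C2(2μF, Q=9μC, V=4.50V), C3(4μF, Q=8μC, V=2.00V), C4(3μF, Q=6μC, V=2.00V)
Op 1: CLOSE 2-4: Q_total=15.00, C_total=5.00, V=3.00; Q2=6.00, Q4=9.00; dissipated=3.750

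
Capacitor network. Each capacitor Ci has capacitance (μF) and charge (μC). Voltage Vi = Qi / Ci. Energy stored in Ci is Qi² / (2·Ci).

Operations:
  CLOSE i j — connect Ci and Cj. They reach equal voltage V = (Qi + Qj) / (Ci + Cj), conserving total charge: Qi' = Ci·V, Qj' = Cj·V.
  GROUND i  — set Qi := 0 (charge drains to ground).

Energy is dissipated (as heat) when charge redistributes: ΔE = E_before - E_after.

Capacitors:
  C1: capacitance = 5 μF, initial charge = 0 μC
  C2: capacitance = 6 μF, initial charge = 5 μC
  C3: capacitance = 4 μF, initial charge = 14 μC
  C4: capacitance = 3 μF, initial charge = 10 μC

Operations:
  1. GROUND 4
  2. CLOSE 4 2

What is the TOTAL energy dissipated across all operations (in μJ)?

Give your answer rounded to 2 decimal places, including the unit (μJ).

Answer: 17.36 μJ

Derivation:
Initial: C1(5μF, Q=0μC, V=0.00V), C2(6μF, Q=5μC, V=0.83V), C3(4μF, Q=14μC, V=3.50V), C4(3μF, Q=10μC, V=3.33V)
Op 1: GROUND 4: Q4=0; energy lost=16.667
Op 2: CLOSE 4-2: Q_total=5.00, C_total=9.00, V=0.56; Q4=1.67, Q2=3.33; dissipated=0.694
Total dissipated: 17.361 μJ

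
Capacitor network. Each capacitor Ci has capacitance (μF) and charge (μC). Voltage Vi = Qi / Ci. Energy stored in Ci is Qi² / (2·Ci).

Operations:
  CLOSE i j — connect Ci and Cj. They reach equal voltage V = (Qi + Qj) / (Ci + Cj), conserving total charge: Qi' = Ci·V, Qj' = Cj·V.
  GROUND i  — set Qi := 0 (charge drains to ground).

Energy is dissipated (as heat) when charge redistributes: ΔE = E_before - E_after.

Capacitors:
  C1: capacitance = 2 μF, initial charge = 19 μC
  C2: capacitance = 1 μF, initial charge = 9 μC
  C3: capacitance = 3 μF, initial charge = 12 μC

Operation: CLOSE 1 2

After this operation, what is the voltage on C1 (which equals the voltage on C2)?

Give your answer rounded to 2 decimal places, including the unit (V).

Initial: C1(2μF, Q=19μC, V=9.50V), C2(1μF, Q=9μC, V=9.00V), C3(3μF, Q=12μC, V=4.00V)
Op 1: CLOSE 1-2: Q_total=28.00, C_total=3.00, V=9.33; Q1=18.67, Q2=9.33; dissipated=0.083

Answer: 9.33 V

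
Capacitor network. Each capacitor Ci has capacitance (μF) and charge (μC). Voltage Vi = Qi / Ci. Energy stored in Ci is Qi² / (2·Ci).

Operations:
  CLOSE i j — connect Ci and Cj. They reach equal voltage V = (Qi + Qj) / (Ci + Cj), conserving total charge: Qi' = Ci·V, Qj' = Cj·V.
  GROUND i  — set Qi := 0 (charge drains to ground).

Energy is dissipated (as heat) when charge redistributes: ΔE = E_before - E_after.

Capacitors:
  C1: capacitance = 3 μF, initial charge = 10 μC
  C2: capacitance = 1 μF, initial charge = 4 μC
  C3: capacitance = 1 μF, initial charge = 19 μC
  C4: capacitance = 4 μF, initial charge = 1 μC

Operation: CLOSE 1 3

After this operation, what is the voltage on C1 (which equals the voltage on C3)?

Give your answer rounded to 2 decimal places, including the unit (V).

Initial: C1(3μF, Q=10μC, V=3.33V), C2(1μF, Q=4μC, V=4.00V), C3(1μF, Q=19μC, V=19.00V), C4(4μF, Q=1μC, V=0.25V)
Op 1: CLOSE 1-3: Q_total=29.00, C_total=4.00, V=7.25; Q1=21.75, Q3=7.25; dissipated=92.042

Answer: 7.25 V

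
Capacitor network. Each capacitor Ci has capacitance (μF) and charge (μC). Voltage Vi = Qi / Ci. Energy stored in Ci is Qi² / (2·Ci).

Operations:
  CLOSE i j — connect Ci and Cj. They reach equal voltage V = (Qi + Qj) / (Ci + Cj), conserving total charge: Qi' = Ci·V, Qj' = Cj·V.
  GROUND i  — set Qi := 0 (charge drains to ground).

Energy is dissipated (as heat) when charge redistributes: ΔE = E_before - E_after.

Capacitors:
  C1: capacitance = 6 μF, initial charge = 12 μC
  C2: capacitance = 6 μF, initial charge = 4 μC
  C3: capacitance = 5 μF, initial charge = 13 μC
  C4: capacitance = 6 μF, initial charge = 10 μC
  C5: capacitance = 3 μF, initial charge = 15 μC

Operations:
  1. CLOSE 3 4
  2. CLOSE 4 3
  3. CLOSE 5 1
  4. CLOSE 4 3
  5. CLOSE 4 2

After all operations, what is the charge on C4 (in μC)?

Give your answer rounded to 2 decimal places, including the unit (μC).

Answer: 8.27 μC

Derivation:
Initial: C1(6μF, Q=12μC, V=2.00V), C2(6μF, Q=4μC, V=0.67V), C3(5μF, Q=13μC, V=2.60V), C4(6μF, Q=10μC, V=1.67V), C5(3μF, Q=15μC, V=5.00V)
Op 1: CLOSE 3-4: Q_total=23.00, C_total=11.00, V=2.09; Q3=10.45, Q4=12.55; dissipated=1.188
Op 2: CLOSE 4-3: Q_total=23.00, C_total=11.00, V=2.09; Q4=12.55, Q3=10.45; dissipated=0.000
Op 3: CLOSE 5-1: Q_total=27.00, C_total=9.00, V=3.00; Q5=9.00, Q1=18.00; dissipated=9.000
Op 4: CLOSE 4-3: Q_total=23.00, C_total=11.00, V=2.09; Q4=12.55, Q3=10.45; dissipated=0.000
Op 5: CLOSE 4-2: Q_total=16.55, C_total=12.00, V=1.38; Q4=8.27, Q2=8.27; dissipated=3.043
Final charges: Q1=18.00, Q2=8.27, Q3=10.45, Q4=8.27, Q5=9.00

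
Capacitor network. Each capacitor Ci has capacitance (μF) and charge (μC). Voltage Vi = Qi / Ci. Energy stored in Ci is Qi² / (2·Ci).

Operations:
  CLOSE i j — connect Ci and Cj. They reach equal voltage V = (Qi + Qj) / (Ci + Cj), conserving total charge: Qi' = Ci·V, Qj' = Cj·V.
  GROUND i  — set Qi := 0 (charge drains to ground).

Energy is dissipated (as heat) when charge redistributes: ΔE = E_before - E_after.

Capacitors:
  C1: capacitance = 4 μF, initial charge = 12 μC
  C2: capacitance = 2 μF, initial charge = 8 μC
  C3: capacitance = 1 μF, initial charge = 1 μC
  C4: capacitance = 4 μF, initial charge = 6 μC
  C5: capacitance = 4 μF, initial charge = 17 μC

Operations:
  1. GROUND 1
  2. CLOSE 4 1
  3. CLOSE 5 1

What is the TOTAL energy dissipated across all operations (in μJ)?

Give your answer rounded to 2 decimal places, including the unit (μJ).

Initial: C1(4μF, Q=12μC, V=3.00V), C2(2μF, Q=8μC, V=4.00V), C3(1μF, Q=1μC, V=1.00V), C4(4μF, Q=6μC, V=1.50V), C5(4μF, Q=17μC, V=4.25V)
Op 1: GROUND 1: Q1=0; energy lost=18.000
Op 2: CLOSE 4-1: Q_total=6.00, C_total=8.00, V=0.75; Q4=3.00, Q1=3.00; dissipated=2.250
Op 3: CLOSE 5-1: Q_total=20.00, C_total=8.00, V=2.50; Q5=10.00, Q1=10.00; dissipated=12.250
Total dissipated: 32.500 μJ

Answer: 32.50 μJ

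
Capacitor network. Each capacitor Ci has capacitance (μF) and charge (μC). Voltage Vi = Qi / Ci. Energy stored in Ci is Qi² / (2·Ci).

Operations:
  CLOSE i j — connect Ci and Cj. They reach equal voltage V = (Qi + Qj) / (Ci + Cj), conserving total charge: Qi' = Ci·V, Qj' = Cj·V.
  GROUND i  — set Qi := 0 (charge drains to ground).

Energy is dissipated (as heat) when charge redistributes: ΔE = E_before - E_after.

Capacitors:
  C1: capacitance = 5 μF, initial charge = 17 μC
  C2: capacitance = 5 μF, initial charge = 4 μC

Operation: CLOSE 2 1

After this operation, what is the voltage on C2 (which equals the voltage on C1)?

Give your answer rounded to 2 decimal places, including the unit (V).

Initial: C1(5μF, Q=17μC, V=3.40V), C2(5μF, Q=4μC, V=0.80V)
Op 1: CLOSE 2-1: Q_total=21.00, C_total=10.00, V=2.10; Q2=10.50, Q1=10.50; dissipated=8.450

Answer: 2.10 V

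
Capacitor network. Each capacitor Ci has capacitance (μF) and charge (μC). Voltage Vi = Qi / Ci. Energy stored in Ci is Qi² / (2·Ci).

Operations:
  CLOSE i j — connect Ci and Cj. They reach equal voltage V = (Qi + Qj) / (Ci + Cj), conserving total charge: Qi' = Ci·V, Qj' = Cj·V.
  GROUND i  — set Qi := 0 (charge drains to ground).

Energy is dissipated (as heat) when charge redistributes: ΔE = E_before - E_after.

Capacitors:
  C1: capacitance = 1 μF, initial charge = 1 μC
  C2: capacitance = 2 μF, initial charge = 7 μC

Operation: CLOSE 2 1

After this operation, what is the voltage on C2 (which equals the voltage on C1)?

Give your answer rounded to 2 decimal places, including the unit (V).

Initial: C1(1μF, Q=1μC, V=1.00V), C2(2μF, Q=7μC, V=3.50V)
Op 1: CLOSE 2-1: Q_total=8.00, C_total=3.00, V=2.67; Q2=5.33, Q1=2.67; dissipated=2.083

Answer: 2.67 V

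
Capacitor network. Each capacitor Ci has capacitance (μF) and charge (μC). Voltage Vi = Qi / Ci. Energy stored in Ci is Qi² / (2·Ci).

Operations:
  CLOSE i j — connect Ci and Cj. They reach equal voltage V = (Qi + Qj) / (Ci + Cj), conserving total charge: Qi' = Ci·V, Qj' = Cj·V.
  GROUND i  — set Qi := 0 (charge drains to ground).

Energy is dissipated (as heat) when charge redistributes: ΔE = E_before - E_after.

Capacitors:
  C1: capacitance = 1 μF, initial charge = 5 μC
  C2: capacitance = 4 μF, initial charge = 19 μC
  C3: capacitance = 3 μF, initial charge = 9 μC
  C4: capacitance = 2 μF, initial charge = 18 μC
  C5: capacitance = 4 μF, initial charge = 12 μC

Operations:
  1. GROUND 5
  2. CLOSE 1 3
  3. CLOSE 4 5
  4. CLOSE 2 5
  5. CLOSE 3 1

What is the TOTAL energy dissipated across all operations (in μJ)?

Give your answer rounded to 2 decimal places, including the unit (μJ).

Initial: C1(1μF, Q=5μC, V=5.00V), C2(4μF, Q=19μC, V=4.75V), C3(3μF, Q=9μC, V=3.00V), C4(2μF, Q=18μC, V=9.00V), C5(4μF, Q=12μC, V=3.00V)
Op 1: GROUND 5: Q5=0; energy lost=18.000
Op 2: CLOSE 1-3: Q_total=14.00, C_total=4.00, V=3.50; Q1=3.50, Q3=10.50; dissipated=1.500
Op 3: CLOSE 4-5: Q_total=18.00, C_total=6.00, V=3.00; Q4=6.00, Q5=12.00; dissipated=54.000
Op 4: CLOSE 2-5: Q_total=31.00, C_total=8.00, V=3.88; Q2=15.50, Q5=15.50; dissipated=3.062
Op 5: CLOSE 3-1: Q_total=14.00, C_total=4.00, V=3.50; Q3=10.50, Q1=3.50; dissipated=0.000
Total dissipated: 76.562 μJ

Answer: 76.56 μJ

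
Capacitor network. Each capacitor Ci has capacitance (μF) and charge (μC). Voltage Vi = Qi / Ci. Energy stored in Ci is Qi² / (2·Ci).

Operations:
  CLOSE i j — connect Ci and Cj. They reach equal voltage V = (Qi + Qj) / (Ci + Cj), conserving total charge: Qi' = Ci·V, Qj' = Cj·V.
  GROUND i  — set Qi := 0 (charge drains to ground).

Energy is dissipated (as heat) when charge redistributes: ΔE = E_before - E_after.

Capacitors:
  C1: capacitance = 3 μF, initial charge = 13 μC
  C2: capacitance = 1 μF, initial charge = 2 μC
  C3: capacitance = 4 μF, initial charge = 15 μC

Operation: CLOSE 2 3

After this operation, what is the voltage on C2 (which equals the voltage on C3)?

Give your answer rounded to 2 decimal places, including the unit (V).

Initial: C1(3μF, Q=13μC, V=4.33V), C2(1μF, Q=2μC, V=2.00V), C3(4μF, Q=15μC, V=3.75V)
Op 1: CLOSE 2-3: Q_total=17.00, C_total=5.00, V=3.40; Q2=3.40, Q3=13.60; dissipated=1.225

Answer: 3.40 V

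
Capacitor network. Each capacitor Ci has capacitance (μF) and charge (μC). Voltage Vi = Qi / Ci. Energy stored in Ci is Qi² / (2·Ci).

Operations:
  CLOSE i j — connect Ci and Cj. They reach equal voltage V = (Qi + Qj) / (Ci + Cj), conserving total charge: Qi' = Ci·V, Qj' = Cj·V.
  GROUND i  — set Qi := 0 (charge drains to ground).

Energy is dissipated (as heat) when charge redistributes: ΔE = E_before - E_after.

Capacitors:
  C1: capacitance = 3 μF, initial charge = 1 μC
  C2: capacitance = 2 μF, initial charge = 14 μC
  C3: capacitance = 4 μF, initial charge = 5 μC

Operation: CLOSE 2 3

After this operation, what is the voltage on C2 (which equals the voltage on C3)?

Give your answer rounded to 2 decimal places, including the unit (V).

Answer: 3.17 V

Derivation:
Initial: C1(3μF, Q=1μC, V=0.33V), C2(2μF, Q=14μC, V=7.00V), C3(4μF, Q=5μC, V=1.25V)
Op 1: CLOSE 2-3: Q_total=19.00, C_total=6.00, V=3.17; Q2=6.33, Q3=12.67; dissipated=22.042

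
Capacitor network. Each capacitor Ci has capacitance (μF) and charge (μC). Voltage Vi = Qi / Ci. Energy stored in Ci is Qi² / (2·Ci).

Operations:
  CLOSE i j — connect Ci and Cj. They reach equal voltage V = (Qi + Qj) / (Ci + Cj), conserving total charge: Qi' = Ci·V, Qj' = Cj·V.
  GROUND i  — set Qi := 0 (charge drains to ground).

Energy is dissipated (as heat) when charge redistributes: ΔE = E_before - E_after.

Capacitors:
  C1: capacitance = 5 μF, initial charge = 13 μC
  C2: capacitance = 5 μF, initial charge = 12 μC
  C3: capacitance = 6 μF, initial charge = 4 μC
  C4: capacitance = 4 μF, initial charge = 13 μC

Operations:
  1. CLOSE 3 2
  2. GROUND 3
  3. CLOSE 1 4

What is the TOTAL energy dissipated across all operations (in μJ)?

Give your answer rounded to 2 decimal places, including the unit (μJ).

Initial: C1(5μF, Q=13μC, V=2.60V), C2(5μF, Q=12μC, V=2.40V), C3(6μF, Q=4μC, V=0.67V), C4(4μF, Q=13μC, V=3.25V)
Op 1: CLOSE 3-2: Q_total=16.00, C_total=11.00, V=1.45; Q3=8.73, Q2=7.27; dissipated=4.097
Op 2: GROUND 3: Q3=0; energy lost=6.347
Op 3: CLOSE 1-4: Q_total=26.00, C_total=9.00, V=2.89; Q1=14.44, Q4=11.56; dissipated=0.469
Total dissipated: 10.914 μJ

Answer: 10.91 μJ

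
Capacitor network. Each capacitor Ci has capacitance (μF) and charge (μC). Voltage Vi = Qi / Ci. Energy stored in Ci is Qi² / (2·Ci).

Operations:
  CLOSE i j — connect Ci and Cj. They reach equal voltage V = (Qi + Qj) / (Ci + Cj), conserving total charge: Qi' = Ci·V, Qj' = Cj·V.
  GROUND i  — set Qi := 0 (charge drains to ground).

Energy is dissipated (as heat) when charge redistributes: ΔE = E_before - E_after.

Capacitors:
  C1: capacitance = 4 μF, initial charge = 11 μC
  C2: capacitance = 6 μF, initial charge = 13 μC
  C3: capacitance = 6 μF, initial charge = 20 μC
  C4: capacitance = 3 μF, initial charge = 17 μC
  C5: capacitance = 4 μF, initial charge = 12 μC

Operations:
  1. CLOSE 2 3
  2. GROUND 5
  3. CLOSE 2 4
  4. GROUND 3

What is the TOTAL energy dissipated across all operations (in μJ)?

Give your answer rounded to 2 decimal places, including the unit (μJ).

Initial: C1(4μF, Q=11μC, V=2.75V), C2(6μF, Q=13μC, V=2.17V), C3(6μF, Q=20μC, V=3.33V), C4(3μF, Q=17μC, V=5.67V), C5(4μF, Q=12μC, V=3.00V)
Op 1: CLOSE 2-3: Q_total=33.00, C_total=12.00, V=2.75; Q2=16.50, Q3=16.50; dissipated=2.042
Op 2: GROUND 5: Q5=0; energy lost=18.000
Op 3: CLOSE 2-4: Q_total=33.50, C_total=9.00, V=3.72; Q2=22.33, Q4=11.17; dissipated=8.507
Op 4: GROUND 3: Q3=0; energy lost=22.688
Total dissipated: 51.236 μJ

Answer: 51.24 μJ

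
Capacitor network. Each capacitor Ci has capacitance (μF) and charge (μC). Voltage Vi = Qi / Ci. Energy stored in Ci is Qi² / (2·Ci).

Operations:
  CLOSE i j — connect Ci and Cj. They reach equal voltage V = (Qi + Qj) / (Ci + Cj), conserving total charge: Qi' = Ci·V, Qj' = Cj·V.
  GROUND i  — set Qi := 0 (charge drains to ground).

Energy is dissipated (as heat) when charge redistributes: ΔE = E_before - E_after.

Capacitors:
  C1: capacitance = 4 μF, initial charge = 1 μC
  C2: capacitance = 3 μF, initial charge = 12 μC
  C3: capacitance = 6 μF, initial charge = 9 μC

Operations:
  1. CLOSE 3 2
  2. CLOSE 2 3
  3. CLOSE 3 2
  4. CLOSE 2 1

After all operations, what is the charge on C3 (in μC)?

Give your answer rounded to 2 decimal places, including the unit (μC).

Initial: C1(4μF, Q=1μC, V=0.25V), C2(3μF, Q=12μC, V=4.00V), C3(6μF, Q=9μC, V=1.50V)
Op 1: CLOSE 3-2: Q_total=21.00, C_total=9.00, V=2.33; Q3=14.00, Q2=7.00; dissipated=6.250
Op 2: CLOSE 2-3: Q_total=21.00, C_total=9.00, V=2.33; Q2=7.00, Q3=14.00; dissipated=0.000
Op 3: CLOSE 3-2: Q_total=21.00, C_total=9.00, V=2.33; Q3=14.00, Q2=7.00; dissipated=0.000
Op 4: CLOSE 2-1: Q_total=8.00, C_total=7.00, V=1.14; Q2=3.43, Q1=4.57; dissipated=3.720
Final charges: Q1=4.57, Q2=3.43, Q3=14.00

Answer: 14.00 μC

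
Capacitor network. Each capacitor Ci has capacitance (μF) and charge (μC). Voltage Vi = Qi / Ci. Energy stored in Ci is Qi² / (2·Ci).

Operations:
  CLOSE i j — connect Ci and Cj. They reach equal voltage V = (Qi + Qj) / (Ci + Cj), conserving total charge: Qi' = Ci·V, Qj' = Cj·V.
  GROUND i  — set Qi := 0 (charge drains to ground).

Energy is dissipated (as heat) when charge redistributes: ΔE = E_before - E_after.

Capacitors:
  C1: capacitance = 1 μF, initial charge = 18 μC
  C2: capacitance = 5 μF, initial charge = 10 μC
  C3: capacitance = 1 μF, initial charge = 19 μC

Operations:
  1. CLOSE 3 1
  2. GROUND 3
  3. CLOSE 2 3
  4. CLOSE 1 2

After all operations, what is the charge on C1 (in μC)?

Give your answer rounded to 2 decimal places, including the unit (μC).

Initial: C1(1μF, Q=18μC, V=18.00V), C2(5μF, Q=10μC, V=2.00V), C3(1μF, Q=19μC, V=19.00V)
Op 1: CLOSE 3-1: Q_total=37.00, C_total=2.00, V=18.50; Q3=18.50, Q1=18.50; dissipated=0.250
Op 2: GROUND 3: Q3=0; energy lost=171.125
Op 3: CLOSE 2-3: Q_total=10.00, C_total=6.00, V=1.67; Q2=8.33, Q3=1.67; dissipated=1.667
Op 4: CLOSE 1-2: Q_total=26.83, C_total=6.00, V=4.47; Q1=4.47, Q2=22.36; dissipated=118.067
Final charges: Q1=4.47, Q2=22.36, Q3=1.67

Answer: 4.47 μC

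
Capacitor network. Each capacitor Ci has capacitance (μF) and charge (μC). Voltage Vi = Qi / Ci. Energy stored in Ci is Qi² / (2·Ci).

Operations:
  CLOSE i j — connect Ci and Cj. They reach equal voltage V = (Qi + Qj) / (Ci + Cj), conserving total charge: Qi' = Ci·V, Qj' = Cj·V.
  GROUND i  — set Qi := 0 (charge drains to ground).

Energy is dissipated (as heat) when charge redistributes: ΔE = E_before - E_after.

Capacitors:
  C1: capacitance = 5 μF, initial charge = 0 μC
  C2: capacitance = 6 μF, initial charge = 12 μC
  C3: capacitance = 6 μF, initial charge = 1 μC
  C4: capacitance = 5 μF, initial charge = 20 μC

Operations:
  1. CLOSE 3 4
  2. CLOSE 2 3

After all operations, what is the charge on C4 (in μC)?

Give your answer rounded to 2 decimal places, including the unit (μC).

Initial: C1(5μF, Q=0μC, V=0.00V), C2(6μF, Q=12μC, V=2.00V), C3(6μF, Q=1μC, V=0.17V), C4(5μF, Q=20μC, V=4.00V)
Op 1: CLOSE 3-4: Q_total=21.00, C_total=11.00, V=1.91; Q3=11.45, Q4=9.55; dissipated=20.038
Op 2: CLOSE 2-3: Q_total=23.45, C_total=12.00, V=1.95; Q2=11.73, Q3=11.73; dissipated=0.012
Final charges: Q1=0.00, Q2=11.73, Q3=11.73, Q4=9.55

Answer: 9.55 μC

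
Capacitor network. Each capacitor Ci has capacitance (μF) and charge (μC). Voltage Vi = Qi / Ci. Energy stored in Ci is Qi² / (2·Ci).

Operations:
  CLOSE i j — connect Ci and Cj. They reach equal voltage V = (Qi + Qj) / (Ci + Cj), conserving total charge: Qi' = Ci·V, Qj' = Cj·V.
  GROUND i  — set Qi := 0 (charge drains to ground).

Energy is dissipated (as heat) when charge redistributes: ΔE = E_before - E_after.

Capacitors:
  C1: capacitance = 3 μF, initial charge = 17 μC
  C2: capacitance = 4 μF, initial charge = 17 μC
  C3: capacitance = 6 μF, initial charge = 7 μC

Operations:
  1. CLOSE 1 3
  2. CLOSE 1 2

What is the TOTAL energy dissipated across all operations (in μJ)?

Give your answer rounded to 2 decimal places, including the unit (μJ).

Answer: 22.40 μJ

Derivation:
Initial: C1(3μF, Q=17μC, V=5.67V), C2(4μF, Q=17μC, V=4.25V), C3(6μF, Q=7μC, V=1.17V)
Op 1: CLOSE 1-3: Q_total=24.00, C_total=9.00, V=2.67; Q1=8.00, Q3=16.00; dissipated=20.250
Op 2: CLOSE 1-2: Q_total=25.00, C_total=7.00, V=3.57; Q1=10.71, Q2=14.29; dissipated=2.149
Total dissipated: 22.399 μJ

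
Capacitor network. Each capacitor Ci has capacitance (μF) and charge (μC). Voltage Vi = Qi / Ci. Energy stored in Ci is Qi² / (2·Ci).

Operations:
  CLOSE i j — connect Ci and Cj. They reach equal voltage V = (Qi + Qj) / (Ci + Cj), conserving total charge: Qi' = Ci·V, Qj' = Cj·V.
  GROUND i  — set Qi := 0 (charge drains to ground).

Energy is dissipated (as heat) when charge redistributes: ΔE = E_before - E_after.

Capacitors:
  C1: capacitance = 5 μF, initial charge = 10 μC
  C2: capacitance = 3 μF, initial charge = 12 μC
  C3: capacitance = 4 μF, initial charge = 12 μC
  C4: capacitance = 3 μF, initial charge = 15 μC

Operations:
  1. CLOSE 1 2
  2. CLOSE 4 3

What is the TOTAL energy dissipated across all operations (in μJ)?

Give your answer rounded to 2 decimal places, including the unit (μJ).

Answer: 7.18 μJ

Derivation:
Initial: C1(5μF, Q=10μC, V=2.00V), C2(3μF, Q=12μC, V=4.00V), C3(4μF, Q=12μC, V=3.00V), C4(3μF, Q=15μC, V=5.00V)
Op 1: CLOSE 1-2: Q_total=22.00, C_total=8.00, V=2.75; Q1=13.75, Q2=8.25; dissipated=3.750
Op 2: CLOSE 4-3: Q_total=27.00, C_total=7.00, V=3.86; Q4=11.57, Q3=15.43; dissipated=3.429
Total dissipated: 7.179 μJ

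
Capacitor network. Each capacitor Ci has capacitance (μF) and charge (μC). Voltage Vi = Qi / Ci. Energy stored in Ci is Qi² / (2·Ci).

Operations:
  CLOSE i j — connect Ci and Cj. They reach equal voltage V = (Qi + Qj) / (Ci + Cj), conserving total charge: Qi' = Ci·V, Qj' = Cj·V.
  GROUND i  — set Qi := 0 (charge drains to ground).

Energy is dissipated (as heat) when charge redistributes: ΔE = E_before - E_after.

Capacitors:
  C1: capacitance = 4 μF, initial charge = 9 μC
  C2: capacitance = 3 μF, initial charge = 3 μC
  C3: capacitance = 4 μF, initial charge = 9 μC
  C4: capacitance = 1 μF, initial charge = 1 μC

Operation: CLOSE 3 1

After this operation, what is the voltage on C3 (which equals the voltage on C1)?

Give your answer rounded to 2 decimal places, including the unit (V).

Answer: 2.25 V

Derivation:
Initial: C1(4μF, Q=9μC, V=2.25V), C2(3μF, Q=3μC, V=1.00V), C3(4μF, Q=9μC, V=2.25V), C4(1μF, Q=1μC, V=1.00V)
Op 1: CLOSE 3-1: Q_total=18.00, C_total=8.00, V=2.25; Q3=9.00, Q1=9.00; dissipated=0.000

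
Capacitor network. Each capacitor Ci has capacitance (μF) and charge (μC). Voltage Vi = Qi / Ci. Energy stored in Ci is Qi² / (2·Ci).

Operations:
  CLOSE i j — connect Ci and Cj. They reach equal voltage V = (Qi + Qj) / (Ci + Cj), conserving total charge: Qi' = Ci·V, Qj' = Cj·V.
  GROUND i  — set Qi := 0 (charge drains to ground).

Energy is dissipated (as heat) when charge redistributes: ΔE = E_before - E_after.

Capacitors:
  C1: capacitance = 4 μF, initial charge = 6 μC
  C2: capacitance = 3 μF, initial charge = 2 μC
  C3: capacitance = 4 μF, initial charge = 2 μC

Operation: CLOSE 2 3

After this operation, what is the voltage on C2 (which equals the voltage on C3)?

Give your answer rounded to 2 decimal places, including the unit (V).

Answer: 0.57 V

Derivation:
Initial: C1(4μF, Q=6μC, V=1.50V), C2(3μF, Q=2μC, V=0.67V), C3(4μF, Q=2μC, V=0.50V)
Op 1: CLOSE 2-3: Q_total=4.00, C_total=7.00, V=0.57; Q2=1.71, Q3=2.29; dissipated=0.024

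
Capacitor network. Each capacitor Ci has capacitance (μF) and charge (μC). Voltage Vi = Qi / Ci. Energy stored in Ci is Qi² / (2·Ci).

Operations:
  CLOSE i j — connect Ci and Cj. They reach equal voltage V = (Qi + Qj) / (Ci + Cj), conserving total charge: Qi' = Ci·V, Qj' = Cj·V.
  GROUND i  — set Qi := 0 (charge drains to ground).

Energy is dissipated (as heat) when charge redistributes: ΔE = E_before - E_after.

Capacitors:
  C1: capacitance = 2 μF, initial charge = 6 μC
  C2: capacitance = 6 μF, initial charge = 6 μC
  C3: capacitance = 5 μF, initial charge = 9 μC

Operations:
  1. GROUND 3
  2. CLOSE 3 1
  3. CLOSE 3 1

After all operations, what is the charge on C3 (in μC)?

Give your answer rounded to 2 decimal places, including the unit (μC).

Answer: 4.29 μC

Derivation:
Initial: C1(2μF, Q=6μC, V=3.00V), C2(6μF, Q=6μC, V=1.00V), C3(5μF, Q=9μC, V=1.80V)
Op 1: GROUND 3: Q3=0; energy lost=8.100
Op 2: CLOSE 3-1: Q_total=6.00, C_total=7.00, V=0.86; Q3=4.29, Q1=1.71; dissipated=6.429
Op 3: CLOSE 3-1: Q_total=6.00, C_total=7.00, V=0.86; Q3=4.29, Q1=1.71; dissipated=0.000
Final charges: Q1=1.71, Q2=6.00, Q3=4.29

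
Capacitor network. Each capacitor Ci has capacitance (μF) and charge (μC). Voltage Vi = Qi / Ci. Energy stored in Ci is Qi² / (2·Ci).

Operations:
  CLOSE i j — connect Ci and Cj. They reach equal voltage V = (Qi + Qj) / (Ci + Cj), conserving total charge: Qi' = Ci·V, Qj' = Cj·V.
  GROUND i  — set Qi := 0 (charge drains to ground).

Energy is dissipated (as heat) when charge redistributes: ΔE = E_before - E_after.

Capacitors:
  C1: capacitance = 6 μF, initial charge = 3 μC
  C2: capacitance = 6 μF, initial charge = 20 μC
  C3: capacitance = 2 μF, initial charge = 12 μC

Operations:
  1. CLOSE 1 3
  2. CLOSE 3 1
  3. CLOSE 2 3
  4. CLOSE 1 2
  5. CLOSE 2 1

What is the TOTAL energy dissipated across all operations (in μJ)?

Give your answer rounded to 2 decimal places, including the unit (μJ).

Answer: 26.08 μJ

Derivation:
Initial: C1(6μF, Q=3μC, V=0.50V), C2(6μF, Q=20μC, V=3.33V), C3(2μF, Q=12μC, V=6.00V)
Op 1: CLOSE 1-3: Q_total=15.00, C_total=8.00, V=1.88; Q1=11.25, Q3=3.75; dissipated=22.688
Op 2: CLOSE 3-1: Q_total=15.00, C_total=8.00, V=1.88; Q3=3.75, Q1=11.25; dissipated=0.000
Op 3: CLOSE 2-3: Q_total=23.75, C_total=8.00, V=2.97; Q2=17.81, Q3=5.94; dissipated=1.595
Op 4: CLOSE 1-2: Q_total=29.06, C_total=12.00, V=2.42; Q1=14.53, Q2=14.53; dissipated=1.794
Op 5: CLOSE 2-1: Q_total=29.06, C_total=12.00, V=2.42; Q2=14.53, Q1=14.53; dissipated=0.000
Total dissipated: 26.077 μJ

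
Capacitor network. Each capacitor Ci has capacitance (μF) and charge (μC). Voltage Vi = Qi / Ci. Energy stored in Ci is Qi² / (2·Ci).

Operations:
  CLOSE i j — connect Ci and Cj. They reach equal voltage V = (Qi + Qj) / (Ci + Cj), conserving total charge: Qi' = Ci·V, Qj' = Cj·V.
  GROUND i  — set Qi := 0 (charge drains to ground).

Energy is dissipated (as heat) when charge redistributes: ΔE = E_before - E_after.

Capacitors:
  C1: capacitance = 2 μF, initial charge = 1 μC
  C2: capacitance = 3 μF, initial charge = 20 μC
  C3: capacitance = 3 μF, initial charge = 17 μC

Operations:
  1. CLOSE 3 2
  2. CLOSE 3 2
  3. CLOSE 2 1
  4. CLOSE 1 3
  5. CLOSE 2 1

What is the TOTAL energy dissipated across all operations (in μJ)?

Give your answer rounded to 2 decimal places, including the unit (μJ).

Initial: C1(2μF, Q=1μC, V=0.50V), C2(3μF, Q=20μC, V=6.67V), C3(3μF, Q=17μC, V=5.67V)
Op 1: CLOSE 3-2: Q_total=37.00, C_total=6.00, V=6.17; Q3=18.50, Q2=18.50; dissipated=0.750
Op 2: CLOSE 3-2: Q_total=37.00, C_total=6.00, V=6.17; Q3=18.50, Q2=18.50; dissipated=0.000
Op 3: CLOSE 2-1: Q_total=19.50, C_total=5.00, V=3.90; Q2=11.70, Q1=7.80; dissipated=19.267
Op 4: CLOSE 1-3: Q_total=26.30, C_total=5.00, V=5.26; Q1=10.52, Q3=15.78; dissipated=3.083
Op 5: CLOSE 2-1: Q_total=22.22, C_total=5.00, V=4.44; Q2=13.33, Q1=8.89; dissipated=1.110
Total dissipated: 24.209 μJ

Answer: 24.21 μJ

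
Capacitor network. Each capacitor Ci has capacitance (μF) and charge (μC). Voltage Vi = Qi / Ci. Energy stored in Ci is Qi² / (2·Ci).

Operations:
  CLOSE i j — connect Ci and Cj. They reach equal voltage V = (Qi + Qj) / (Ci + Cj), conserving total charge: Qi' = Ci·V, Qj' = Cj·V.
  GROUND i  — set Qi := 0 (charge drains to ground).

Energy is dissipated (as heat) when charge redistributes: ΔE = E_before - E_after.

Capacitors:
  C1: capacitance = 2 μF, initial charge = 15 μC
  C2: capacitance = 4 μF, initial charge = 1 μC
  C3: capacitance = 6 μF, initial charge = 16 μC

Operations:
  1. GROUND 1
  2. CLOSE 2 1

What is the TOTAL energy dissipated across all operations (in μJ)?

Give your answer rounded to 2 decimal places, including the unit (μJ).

Initial: C1(2μF, Q=15μC, V=7.50V), C2(4μF, Q=1μC, V=0.25V), C3(6μF, Q=16μC, V=2.67V)
Op 1: GROUND 1: Q1=0; energy lost=56.250
Op 2: CLOSE 2-1: Q_total=1.00, C_total=6.00, V=0.17; Q2=0.67, Q1=0.33; dissipated=0.042
Total dissipated: 56.292 μJ

Answer: 56.29 μJ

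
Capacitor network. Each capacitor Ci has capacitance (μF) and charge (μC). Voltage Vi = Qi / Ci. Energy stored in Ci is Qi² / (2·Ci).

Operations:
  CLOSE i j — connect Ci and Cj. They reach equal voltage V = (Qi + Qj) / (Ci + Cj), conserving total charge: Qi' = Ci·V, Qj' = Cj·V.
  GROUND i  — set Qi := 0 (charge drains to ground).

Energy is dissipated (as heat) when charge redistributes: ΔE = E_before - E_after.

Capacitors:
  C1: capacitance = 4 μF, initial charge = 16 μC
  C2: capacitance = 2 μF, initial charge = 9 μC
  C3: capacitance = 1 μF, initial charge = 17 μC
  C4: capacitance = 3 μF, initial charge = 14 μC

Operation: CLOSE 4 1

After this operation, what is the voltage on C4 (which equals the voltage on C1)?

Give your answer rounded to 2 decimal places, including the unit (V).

Answer: 4.29 V

Derivation:
Initial: C1(4μF, Q=16μC, V=4.00V), C2(2μF, Q=9μC, V=4.50V), C3(1μF, Q=17μC, V=17.00V), C4(3μF, Q=14μC, V=4.67V)
Op 1: CLOSE 4-1: Q_total=30.00, C_total=7.00, V=4.29; Q4=12.86, Q1=17.14; dissipated=0.381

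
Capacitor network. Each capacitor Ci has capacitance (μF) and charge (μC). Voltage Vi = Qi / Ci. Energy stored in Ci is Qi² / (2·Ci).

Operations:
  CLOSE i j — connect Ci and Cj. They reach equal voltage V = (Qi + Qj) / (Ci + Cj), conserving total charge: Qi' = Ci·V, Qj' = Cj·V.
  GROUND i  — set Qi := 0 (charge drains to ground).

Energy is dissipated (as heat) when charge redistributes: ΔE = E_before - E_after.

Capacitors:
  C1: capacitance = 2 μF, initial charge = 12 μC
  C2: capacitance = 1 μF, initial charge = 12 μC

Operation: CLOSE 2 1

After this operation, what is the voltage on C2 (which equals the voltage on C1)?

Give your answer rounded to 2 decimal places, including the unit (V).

Answer: 8.00 V

Derivation:
Initial: C1(2μF, Q=12μC, V=6.00V), C2(1μF, Q=12μC, V=12.00V)
Op 1: CLOSE 2-1: Q_total=24.00, C_total=3.00, V=8.00; Q2=8.00, Q1=16.00; dissipated=12.000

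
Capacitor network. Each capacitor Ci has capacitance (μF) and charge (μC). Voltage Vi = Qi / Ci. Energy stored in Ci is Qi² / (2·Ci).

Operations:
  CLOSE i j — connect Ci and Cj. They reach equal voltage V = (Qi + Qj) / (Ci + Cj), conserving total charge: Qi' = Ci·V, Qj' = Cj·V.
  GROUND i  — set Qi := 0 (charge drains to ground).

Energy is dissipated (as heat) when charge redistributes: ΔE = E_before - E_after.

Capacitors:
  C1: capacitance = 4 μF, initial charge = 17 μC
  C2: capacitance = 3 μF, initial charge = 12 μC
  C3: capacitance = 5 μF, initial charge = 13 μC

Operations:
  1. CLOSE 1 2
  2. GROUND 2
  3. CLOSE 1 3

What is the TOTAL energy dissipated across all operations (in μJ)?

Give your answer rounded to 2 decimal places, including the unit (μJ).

Answer: 28.44 μJ

Derivation:
Initial: C1(4μF, Q=17μC, V=4.25V), C2(3μF, Q=12μC, V=4.00V), C3(5μF, Q=13μC, V=2.60V)
Op 1: CLOSE 1-2: Q_total=29.00, C_total=7.00, V=4.14; Q1=16.57, Q2=12.43; dissipated=0.054
Op 2: GROUND 2: Q2=0; energy lost=25.745
Op 3: CLOSE 1-3: Q_total=29.57, C_total=9.00, V=3.29; Q1=13.14, Q3=16.43; dissipated=2.645
Total dissipated: 28.443 μJ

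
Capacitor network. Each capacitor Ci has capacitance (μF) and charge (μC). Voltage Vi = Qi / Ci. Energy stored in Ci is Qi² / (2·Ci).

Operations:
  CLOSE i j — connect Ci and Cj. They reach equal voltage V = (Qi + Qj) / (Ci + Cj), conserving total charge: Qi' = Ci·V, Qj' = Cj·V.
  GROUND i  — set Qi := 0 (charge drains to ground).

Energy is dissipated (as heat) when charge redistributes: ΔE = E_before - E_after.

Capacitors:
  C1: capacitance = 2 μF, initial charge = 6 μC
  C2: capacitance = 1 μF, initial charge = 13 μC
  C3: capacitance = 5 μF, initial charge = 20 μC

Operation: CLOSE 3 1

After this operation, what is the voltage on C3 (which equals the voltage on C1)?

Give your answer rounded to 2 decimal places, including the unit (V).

Answer: 3.71 V

Derivation:
Initial: C1(2μF, Q=6μC, V=3.00V), C2(1μF, Q=13μC, V=13.00V), C3(5μF, Q=20μC, V=4.00V)
Op 1: CLOSE 3-1: Q_total=26.00, C_total=7.00, V=3.71; Q3=18.57, Q1=7.43; dissipated=0.714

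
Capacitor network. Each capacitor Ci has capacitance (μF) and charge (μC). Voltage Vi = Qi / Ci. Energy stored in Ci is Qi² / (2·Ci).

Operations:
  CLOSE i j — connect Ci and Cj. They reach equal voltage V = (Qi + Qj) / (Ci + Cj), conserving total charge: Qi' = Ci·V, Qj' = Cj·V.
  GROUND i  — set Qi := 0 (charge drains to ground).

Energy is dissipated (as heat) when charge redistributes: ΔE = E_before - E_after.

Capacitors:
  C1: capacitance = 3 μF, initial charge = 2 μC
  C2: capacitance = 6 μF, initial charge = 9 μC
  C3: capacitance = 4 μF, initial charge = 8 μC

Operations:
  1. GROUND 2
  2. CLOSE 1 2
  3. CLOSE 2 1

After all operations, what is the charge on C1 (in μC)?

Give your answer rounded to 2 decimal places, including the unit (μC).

Answer: 0.67 μC

Derivation:
Initial: C1(3μF, Q=2μC, V=0.67V), C2(6μF, Q=9μC, V=1.50V), C3(4μF, Q=8μC, V=2.00V)
Op 1: GROUND 2: Q2=0; energy lost=6.750
Op 2: CLOSE 1-2: Q_total=2.00, C_total=9.00, V=0.22; Q1=0.67, Q2=1.33; dissipated=0.444
Op 3: CLOSE 2-1: Q_total=2.00, C_total=9.00, V=0.22; Q2=1.33, Q1=0.67; dissipated=0.000
Final charges: Q1=0.67, Q2=1.33, Q3=8.00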